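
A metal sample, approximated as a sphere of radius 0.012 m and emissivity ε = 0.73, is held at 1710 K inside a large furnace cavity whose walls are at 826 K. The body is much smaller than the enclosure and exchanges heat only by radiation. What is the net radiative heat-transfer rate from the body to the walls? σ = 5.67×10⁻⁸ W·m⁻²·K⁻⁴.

P_net ≈ 606 W

For a small grey body in a large enclosure: P_net = εσA(T_body⁴ − T_wall⁴).
A = 4πr² = 0.001810 m²; T_body⁴ − T_wall⁴ = 8.550×10¹² − 4.655×10¹¹ = 8.085×10¹² K⁴.
|P_net| = 0.73·5.67×10⁻⁸·0.001810·8.085×10¹².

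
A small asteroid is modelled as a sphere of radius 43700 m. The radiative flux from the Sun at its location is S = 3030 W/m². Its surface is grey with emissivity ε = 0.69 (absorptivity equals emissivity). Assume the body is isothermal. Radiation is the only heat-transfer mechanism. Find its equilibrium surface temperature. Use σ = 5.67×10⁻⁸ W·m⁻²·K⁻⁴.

At equilibrium, absorbed power = emitted power.
Absorbing cross-section = πr² = 5.999×10⁹ m²; emitting surface = 4πr² = 2.400×10¹⁰ m² (ratio 4).
εS·A_cross = εσ·A_surf·T⁴  ⇒  T⁴ = S/(4σ)   (ε cancels).
T⁴ = 3030/(4·5.67×10⁻⁸) = 1.336×10¹⁰ K⁴.
T = (1.336×10¹⁰)^(1/4).

T ≈ 340 K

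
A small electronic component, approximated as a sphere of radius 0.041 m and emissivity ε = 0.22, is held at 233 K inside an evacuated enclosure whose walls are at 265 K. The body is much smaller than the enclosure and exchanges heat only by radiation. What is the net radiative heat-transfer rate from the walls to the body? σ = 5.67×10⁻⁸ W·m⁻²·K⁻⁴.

P_net ≈ 0.523 W

For a small grey body in a large enclosure: P_net = εσA(T_body⁴ − T_wall⁴).
A = 4πr² = 0.02112 m²; T_body⁴ − T_wall⁴ = 2.947×10⁹ − 4.932×10⁹ = -1.984×10⁹ K⁴.
|P_net| = 0.22·5.67×10⁻⁸·0.02112·1.984×10⁹.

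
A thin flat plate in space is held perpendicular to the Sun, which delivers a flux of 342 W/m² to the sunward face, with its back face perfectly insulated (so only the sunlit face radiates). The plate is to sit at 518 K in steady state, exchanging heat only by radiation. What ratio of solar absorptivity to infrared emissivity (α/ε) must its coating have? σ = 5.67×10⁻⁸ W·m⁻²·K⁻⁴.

α/ε ≈ 11.9

Balance: αS·A = εσ·1A·T⁴ ⇒ α/ε = σT⁴/S.
α/ε = 5.67×10⁻⁸·(518)⁴/342 = 5.67×10⁻⁸·7.200×10¹⁰/342.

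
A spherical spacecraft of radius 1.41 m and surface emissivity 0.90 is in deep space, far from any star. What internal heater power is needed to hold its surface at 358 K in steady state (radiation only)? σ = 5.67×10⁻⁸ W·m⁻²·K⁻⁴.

P ≈ 20900 W

P = εσ·4πr²·T⁴.
4πr² = 24.98 m²; T⁴ = 1.643×10¹⁰ K⁴.
P = 0.90·5.67×10⁻⁸·24.98·1.643×10¹⁰.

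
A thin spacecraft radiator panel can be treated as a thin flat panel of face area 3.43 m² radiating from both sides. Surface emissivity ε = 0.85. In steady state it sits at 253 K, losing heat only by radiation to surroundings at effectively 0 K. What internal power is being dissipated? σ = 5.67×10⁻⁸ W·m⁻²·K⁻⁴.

Steady state: P = εσA T⁴.
A = 2·3.43 = 6.860 m²; T⁴ = (253)⁴ = 4.097×10⁹ K⁴.
P = 0.85 × 5.67×10⁻⁸ × 6.860 × 4.097×10⁹.

P ≈ 1350 W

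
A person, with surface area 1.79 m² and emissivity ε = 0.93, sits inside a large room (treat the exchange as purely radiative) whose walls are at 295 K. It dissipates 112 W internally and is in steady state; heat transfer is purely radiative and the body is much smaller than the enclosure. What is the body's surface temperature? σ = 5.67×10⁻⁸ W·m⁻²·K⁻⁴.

T ≈ 306 K

For a small grey body in a large enclosure, net radiated power = εσA(T⁴ − T_w⁴).
Steady state: P = εσA(T⁴ − T_w⁴) with A = 1.79 m².
T⁴ = P/(εσA) + T_w⁴ = 112/(0.93·5.67×10⁻⁸·1.790) + (295)⁴
    = 1.187×10⁹ + 7.573×10⁹ = 8.760×10⁹ K⁴.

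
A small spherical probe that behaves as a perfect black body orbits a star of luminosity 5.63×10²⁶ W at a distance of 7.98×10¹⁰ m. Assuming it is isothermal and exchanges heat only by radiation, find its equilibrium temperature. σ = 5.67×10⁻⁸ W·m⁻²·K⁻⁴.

First find the stellar flux at distance d: S = L/(4πd²) = 5.63×10²⁶/(4π·(7.98×10¹⁰)²) = 7035 W/m².
For an isothermal sphere, absorbed (1−a)S·πr² = emitted σ·4πr²·T⁴, so T⁴ = (1−a)S/(4σ).
T⁴ = 1.00·7035/(4·5.67×10⁻⁸) = 3.102×10¹⁰ K⁴.

T ≈ 420 K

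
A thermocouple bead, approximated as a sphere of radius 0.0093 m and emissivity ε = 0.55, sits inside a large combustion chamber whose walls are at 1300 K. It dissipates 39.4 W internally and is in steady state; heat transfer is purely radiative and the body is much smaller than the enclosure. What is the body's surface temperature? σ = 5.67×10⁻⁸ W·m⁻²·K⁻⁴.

For a small grey body in a large enclosure, net radiated power = εσA(T⁴ − T_w⁴).
Steady state: P = εσA(T⁴ − T_w⁴) with A = 4πr² = 0.001087 m².
T⁴ = P/(εσA) + T_w⁴ = 39.4/(0.55·5.67×10⁻⁸·0.001087) + (1300)⁴
    = 1.162×10¹² + 2.856×10¹² = 4.019×10¹² K⁴.

T ≈ 1420 K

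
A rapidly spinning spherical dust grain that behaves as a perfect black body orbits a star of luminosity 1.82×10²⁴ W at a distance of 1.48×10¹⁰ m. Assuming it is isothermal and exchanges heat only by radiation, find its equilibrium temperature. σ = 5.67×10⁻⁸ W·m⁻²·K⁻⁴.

T ≈ 232 K

First find the stellar flux at distance d: S = L/(4πd²) = 1.82×10²⁴/(4π·(1.48×10¹⁰)²) = 661.2 W/m².
For an isothermal sphere, absorbed (1−a)S·πr² = emitted σ·4πr²·T⁴, so T⁴ = (1−a)S/(4σ).
T⁴ = 1.00·661.2/(4·5.67×10⁻⁸) = 2.915×10⁹ K⁴.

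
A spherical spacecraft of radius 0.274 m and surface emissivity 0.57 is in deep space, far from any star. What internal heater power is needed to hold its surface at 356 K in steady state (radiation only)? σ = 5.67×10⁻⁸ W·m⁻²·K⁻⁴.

P = εσ·4πr²·T⁴.
4πr² = 0.9434 m²; T⁴ = 1.606×10¹⁰ K⁴.
P = 0.57·5.67×10⁻⁸·0.9434·1.606×10¹⁰.

P ≈ 490 W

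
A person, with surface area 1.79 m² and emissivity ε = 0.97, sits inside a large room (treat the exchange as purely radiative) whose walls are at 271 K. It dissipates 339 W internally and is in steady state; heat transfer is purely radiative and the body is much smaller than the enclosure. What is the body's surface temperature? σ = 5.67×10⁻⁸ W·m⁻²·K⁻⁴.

T ≈ 307 K

For a small grey body in a large enclosure, net radiated power = εσA(T⁴ − T_w⁴).
Steady state: P = εσA(T⁴ − T_w⁴) with A = 1.79 m².
T⁴ = P/(εσA) + T_w⁴ = 339/(0.97·5.67×10⁻⁸·1.790) + (271)⁴
    = 3.443×10⁹ + 5.394×10⁹ = 8.837×10⁹ K⁴.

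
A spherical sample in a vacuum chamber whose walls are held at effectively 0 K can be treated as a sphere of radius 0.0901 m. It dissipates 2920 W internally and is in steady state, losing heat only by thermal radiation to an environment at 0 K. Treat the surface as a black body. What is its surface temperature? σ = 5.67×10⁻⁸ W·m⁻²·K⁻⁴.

T ≈ 843 K

Steady state: internal power = radiated power, P = εσA T⁴.
Radiating area A = 4πr² = 0.1020 m².
T⁴ = P/(εσA) = 2920/(1.0·5.67×10⁻⁸·0.1020) = 5.048×10¹¹ K⁴.
T = (5.048×10¹¹)^(1/4).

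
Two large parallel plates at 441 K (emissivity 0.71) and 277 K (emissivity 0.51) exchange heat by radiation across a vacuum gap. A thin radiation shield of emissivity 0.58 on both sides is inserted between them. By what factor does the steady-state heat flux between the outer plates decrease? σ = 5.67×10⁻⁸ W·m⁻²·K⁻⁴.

factor ≈ 2.03

Without shield: q₀ = σΔ(T⁴)/(1/ε₁+1/ε₂−1) with denominator 2.369.
With shield the two gaps are in series; the resistances add: (1/ε₁+1/ε_s−1)+(1/ε_s+1/ε₂−1) = 2.133+2.685 = 4.818.
Heat-flux ratio q₀/q = 4.818/2.369.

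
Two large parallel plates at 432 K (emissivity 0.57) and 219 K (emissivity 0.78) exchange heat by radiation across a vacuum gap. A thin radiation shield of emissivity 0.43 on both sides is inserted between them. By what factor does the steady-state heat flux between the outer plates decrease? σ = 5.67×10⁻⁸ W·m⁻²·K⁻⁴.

Without shield: q₀ = σΔ(T⁴)/(1/ε₁+1/ε₂−1) with denominator 2.036.
With shield the two gaps are in series; the resistances add: (1/ε₁+1/ε_s−1)+(1/ε_s+1/ε₂−1) = 3.080+2.608 = 5.688.
Heat-flux ratio q₀/q = 5.688/2.036.

factor ≈ 2.79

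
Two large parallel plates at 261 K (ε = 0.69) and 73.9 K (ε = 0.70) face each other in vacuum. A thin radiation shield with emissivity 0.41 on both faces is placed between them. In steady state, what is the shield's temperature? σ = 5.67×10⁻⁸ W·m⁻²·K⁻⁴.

T_s ≈ 220 K

In steady state the net flux on the hot side equals that on the cold side.
σ(T₁⁴−T_s⁴)/D₁ = σ(T_s⁴−T₂⁴)/D₂, with D₁ = 1/ε₁+1/ε_s−1 = 2.888, D₂ = 1/ε_s+1/ε₂−1 = 2.868.
Solve for T_s⁴: T_s⁴ = (D₂·T₁⁴ + D₁·T₂⁴)/(D₁+D₂) = 2.327×10⁹ K⁴.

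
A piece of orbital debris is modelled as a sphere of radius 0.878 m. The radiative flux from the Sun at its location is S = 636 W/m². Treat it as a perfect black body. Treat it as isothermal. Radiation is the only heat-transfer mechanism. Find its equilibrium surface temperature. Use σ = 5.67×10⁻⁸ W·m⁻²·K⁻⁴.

At equilibrium, absorbed power = emitted power.
Absorbing cross-section = πr² = 2.422 m²; emitting surface = 4πr² = 9.687 m² (ratio 4).
S·A_cross = εσ·A_surf·T⁴  ⇒  T⁴ = S/(4σ).
T⁴ = 1.00·636/(4·5.67×10⁻⁸) = 2.804×10⁹ K⁴.
T = (2.804×10⁹)^(1/4).

T ≈ 230 K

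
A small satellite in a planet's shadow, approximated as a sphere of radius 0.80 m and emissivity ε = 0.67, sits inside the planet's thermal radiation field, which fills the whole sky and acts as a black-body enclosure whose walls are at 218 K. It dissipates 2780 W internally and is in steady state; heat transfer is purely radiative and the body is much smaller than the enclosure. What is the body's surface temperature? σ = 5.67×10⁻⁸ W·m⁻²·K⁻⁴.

For a small grey body in a large enclosure, net radiated power = εσA(T⁴ − T_w⁴).
Steady state: P = εσA(T⁴ − T_w⁴) with A = 4πr² = 8.042 m².
T⁴ = P/(εσA) + T_w⁴ = 2780/(0.67·5.67×10⁻⁸·8.042) + (218)⁴
    = 9.099×10⁹ + 2.259×10⁹ = 1.136×10¹⁰ K⁴.

T ≈ 326 K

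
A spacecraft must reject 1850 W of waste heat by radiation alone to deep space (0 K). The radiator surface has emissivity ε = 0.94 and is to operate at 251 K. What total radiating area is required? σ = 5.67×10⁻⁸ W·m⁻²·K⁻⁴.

P = εσA T⁴ ⇒ A = P/(εσT⁴).
T⁴ = 3.969×10⁹ K⁴.
A = 1850/(0.94 × 5.67×10⁻⁸ × 3.969×10⁹).

A ≈ 8.75 m²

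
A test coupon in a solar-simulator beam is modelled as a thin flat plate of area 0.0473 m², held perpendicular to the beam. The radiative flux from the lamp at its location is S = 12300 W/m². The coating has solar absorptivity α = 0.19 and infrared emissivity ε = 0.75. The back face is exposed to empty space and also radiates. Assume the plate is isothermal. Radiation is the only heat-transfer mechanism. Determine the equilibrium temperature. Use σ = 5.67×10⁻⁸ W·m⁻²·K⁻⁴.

At equilibrium, absorbed power = emitted power.
Absorbing cross-section = A = 0.04730 m²; emitting surface = 2A = 0.09460 m² (ratio 2).
αS·A_cross = εσ·A_surf·T⁴  ⇒  T⁴ = αS/(ε·2σ).
T⁴ = 0.190·12300/(0.75·2·5.67×10⁻⁸) = 2.748×10¹⁰ K⁴.
T = (2.748×10¹⁰)^(1/4).

T ≈ 407 K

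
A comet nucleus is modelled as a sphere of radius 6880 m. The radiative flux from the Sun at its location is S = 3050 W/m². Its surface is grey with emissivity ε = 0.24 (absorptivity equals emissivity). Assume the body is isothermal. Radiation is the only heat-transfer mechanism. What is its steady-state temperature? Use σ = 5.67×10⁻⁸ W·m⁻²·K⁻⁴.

T ≈ 341 K

At equilibrium, absorbed power = emitted power.
Absorbing cross-section = πr² = 1.487×10⁸ m²; emitting surface = 4πr² = 5.948×10⁸ m² (ratio 4).
εS·A_cross = εσ·A_surf·T⁴  ⇒  T⁴ = S/(4σ)   (ε cancels).
T⁴ = 3050/(4·5.67×10⁻⁸) = 1.345×10¹⁰ K⁴.
T = (1.345×10¹⁰)^(1/4).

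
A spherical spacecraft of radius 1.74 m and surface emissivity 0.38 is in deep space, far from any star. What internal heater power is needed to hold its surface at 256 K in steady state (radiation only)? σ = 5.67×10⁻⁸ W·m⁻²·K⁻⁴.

P = εσ·4πr²·T⁴.
4πr² = 38.05 m²; T⁴ = 4.295×10⁹ K⁴.
P = 0.38·5.67×10⁻⁸·38.05·4.295×10⁹.

P ≈ 3520 W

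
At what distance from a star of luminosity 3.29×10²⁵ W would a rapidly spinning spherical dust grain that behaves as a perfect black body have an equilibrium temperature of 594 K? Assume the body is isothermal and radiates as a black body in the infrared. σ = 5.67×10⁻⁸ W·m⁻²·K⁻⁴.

For an isothermal black-emitting sphere, (1−a)S·πr² = σ·4πr²·T⁴ ⇒ S = 4σT⁴/(1−a).
S = 4·5.67×10⁻⁸·(594)⁴/1.00 = 28240 W/m².
Flux falls as S = L/(4πd²), so d = √(L/(4πS)) = √(3.29×10²⁵/(4π·28240)).

d ≈ 9.63×10⁹ m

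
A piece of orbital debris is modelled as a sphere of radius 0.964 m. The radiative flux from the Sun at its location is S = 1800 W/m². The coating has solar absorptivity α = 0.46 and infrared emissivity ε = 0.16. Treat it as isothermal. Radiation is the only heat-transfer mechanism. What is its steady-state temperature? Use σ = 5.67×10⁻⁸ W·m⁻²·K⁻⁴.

At equilibrium, absorbed power = emitted power.
Absorbing cross-section = πr² = 2.919 m²; emitting surface = 4πr² = 11.68 m² (ratio 4).
αS·A_cross = εσ·A_surf·T⁴  ⇒  T⁴ = αS/(ε·4σ).
T⁴ = 0.460·1800/(0.16·4·5.67×10⁻⁸) = 2.282×10¹⁰ K⁴.
T = (2.282×10¹⁰)^(1/4).

T ≈ 389 K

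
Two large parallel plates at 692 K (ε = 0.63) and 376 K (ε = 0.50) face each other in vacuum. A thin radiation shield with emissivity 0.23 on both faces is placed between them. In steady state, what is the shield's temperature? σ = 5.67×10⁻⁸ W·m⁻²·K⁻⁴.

T_s ≈ 599 K

In steady state the net flux on the hot side equals that on the cold side.
σ(T₁⁴−T_s⁴)/D₁ = σ(T_s⁴−T₂⁴)/D₂, with D₁ = 1/ε₁+1/ε_s−1 = 4.935, D₂ = 1/ε_s+1/ε₂−1 = 5.348.
Solve for T_s⁴: T_s⁴ = (D₂·T₁⁴ + D₁·T₂⁴)/(D₁+D₂) = 1.288×10¹¹ K⁴.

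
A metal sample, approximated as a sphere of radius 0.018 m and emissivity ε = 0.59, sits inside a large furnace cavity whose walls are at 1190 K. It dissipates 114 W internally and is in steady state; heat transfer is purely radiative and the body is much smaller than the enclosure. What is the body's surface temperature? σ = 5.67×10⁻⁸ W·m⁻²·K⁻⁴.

T ≈ 1300 K

For a small grey body in a large enclosure, net radiated power = εσA(T⁴ − T_w⁴).
Steady state: P = εσA(T⁴ − T_w⁴) with A = 4πr² = 0.004072 m².
T⁴ = P/(εσA) + T_w⁴ = 114/(0.59·5.67×10⁻⁸·0.004072) + (1190)⁴
    = 8.370×10¹¹ + 2.005×10¹² = 2.842×10¹² K⁴.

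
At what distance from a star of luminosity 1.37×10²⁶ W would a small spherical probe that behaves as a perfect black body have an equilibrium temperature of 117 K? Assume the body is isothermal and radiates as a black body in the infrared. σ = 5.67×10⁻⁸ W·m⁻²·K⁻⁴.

d ≈ 5.06×10¹¹ m

For an isothermal black-emitting sphere, (1−a)S·πr² = σ·4πr²·T⁴ ⇒ S = 4σT⁴/(1−a).
S = 4·5.67×10⁻⁸·(117)⁴/1.00 = 42.50 W/m².
Flux falls as S = L/(4πd²), so d = √(L/(4πS)) = √(1.37×10²⁶/(4π·42.50)).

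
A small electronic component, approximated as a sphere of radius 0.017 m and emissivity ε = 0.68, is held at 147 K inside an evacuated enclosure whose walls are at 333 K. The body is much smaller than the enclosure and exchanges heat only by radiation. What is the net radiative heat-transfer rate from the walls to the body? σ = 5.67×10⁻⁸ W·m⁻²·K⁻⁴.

For a small grey body in a large enclosure: P_net = εσA(T_body⁴ − T_wall⁴).
A = 4πr² = 0.003632 m²; T_body⁴ − T_wall⁴ = 4.669×10⁸ − 1.230×10¹⁰ = -1.183×10¹⁰ K⁴.
|P_net| = 0.68·5.67×10⁻⁸·0.003632·1.183×10¹⁰.

P_net ≈ 1.66 W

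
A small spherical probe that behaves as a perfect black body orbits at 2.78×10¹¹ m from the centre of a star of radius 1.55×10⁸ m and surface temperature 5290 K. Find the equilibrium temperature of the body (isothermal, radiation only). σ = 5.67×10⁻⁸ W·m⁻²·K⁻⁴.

T ≈ 88.3 K

The star's surface emits σT_*⁴; at distance d the flux is S = σT_*⁴(R_*/d)².
S = 5.67×10⁻⁸·(5290)⁴·(1.55×10⁸/2.78×10¹¹)² = 13.80 W/m².
For an isothermal sphere T⁴ = (1−a)S/(4σ) = 6.086×10⁷ K⁴.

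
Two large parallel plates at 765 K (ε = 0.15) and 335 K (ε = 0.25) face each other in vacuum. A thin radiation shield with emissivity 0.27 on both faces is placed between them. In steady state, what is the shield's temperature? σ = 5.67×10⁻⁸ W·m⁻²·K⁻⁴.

In steady state the net flux on the hot side equals that on the cold side.
σ(T₁⁴−T_s⁴)/D₁ = σ(T_s⁴−T₂⁴)/D₂, with D₁ = 1/ε₁+1/ε_s−1 = 9.370, D₂ = 1/ε_s+1/ε₂−1 = 6.704.
Solve for T_s⁴: T_s⁴ = (D₂·T₁⁴ + D₁·T₂⁴)/(D₁+D₂) = 1.502×10¹¹ K⁴.

T_s ≈ 623 K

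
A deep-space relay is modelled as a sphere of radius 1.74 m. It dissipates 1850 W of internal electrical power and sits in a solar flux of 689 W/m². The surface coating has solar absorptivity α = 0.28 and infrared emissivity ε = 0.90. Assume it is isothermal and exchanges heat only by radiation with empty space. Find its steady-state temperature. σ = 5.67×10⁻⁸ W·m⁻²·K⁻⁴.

At steady state, absorbed solar power + internal power = radiated power.
Absorbed: α·S·A_cross = 0.28·689·9.511 = 1835 W (cross-section πr²).
Total input = 1835 + 1850 = 3685 W.
Radiated: εσ·A_surf·T⁴ with A_surf = 4πr² = 38.05 m².
T⁴ = 3685/(0.90·5.67×10⁻⁸·38.05) = 1.898×10⁹ K⁴.

T ≈ 209 K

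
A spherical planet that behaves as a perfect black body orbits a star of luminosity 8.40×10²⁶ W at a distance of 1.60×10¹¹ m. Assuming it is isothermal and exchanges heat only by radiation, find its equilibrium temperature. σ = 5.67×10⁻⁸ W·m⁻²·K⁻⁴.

T ≈ 328 K

First find the stellar flux at distance d: S = L/(4πd²) = 8.40×10²⁶/(4π·(1.60×10¹¹)²) = 2611 W/m².
For an isothermal sphere, absorbed (1−a)S·πr² = emitted σ·4πr²·T⁴, so T⁴ = (1−a)S/(4σ).
T⁴ = 1.00·2611/(4·5.67×10⁻⁸) = 1.151×10¹⁰ K⁴.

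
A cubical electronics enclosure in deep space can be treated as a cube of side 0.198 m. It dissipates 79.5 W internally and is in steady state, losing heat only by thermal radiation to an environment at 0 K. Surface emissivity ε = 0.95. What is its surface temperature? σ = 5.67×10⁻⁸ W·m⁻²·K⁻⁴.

T ≈ 281 K

Steady state: internal power = radiated power, P = εσA T⁴.
Radiating area A = 6L² = 0.2352 m².
T⁴ = P/(εσA) = 79.5/(0.95·5.67×10⁻⁸·0.2352) = 6.274×10⁹ K⁴.
T = (6.274×10⁹)^(1/4).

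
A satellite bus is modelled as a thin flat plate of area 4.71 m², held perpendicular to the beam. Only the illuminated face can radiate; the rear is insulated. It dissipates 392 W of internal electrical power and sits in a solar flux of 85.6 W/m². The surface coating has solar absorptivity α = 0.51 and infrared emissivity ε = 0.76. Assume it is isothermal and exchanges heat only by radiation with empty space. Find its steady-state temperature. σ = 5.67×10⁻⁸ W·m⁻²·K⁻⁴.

T ≈ 233 K

At steady state, absorbed solar power + internal power = radiated power.
Absorbed: α·S·A_cross = 0.51·85.6·4.710 = 205.6 W (cross-section A).
Total input = 205.6 + 392 = 597.6 W.
Radiated: εσ·A_surf·T⁴ with A_surf = A = 4.710 m².
T⁴ = 597.6/(0.76·5.67×10⁻⁸·4.710) = 2.944×10⁹ K⁴.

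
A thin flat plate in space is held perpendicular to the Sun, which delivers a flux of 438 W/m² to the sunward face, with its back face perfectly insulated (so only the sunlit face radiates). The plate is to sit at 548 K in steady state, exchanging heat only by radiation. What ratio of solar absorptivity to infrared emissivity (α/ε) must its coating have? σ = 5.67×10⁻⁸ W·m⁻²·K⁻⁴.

Balance: αS·A = εσ·1A·T⁴ ⇒ α/ε = σT⁴/S.
α/ε = 5.67×10⁻⁸·(548)⁴/438 = 5.67×10⁻⁸·9.018×10¹⁰/438.

α/ε ≈ 11.7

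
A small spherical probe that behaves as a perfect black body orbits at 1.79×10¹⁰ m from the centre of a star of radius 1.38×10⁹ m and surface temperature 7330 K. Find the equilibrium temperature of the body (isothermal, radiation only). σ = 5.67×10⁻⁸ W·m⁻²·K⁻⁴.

The star's surface emits σT_*⁴; at distance d the flux is S = σT_*⁴(R_*/d)².
S = 5.67×10⁻⁸·(7330)⁴·(1.38×10⁹/1.79×10¹⁰)² = 9.729×10⁵ W/m².
For an isothermal sphere T⁴ = (1−a)S/(4σ) = 4.290×10¹² K⁴.

T ≈ 1440 K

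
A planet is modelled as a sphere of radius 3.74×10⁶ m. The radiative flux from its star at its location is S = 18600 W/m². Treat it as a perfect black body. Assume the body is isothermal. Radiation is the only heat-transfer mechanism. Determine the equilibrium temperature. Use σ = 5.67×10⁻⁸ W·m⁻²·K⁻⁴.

At equilibrium, absorbed power = emitted power.
Absorbing cross-section = πr² = 4.394×10¹³ m²; emitting surface = 4πr² = 1.758×10¹⁴ m² (ratio 4).
S·A_cross = εσ·A_surf·T⁴  ⇒  T⁴ = S/(4σ).
T⁴ = 1.00·18600/(4·5.67×10⁻⁸) = 8.201×10¹⁰ K⁴.
T = (8.201×10¹⁰)^(1/4).

T ≈ 535 K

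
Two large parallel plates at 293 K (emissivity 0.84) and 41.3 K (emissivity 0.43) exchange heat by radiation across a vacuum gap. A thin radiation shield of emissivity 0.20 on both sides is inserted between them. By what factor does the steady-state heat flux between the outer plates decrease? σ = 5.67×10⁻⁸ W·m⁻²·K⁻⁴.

Without shield: q₀ = σΔ(T⁴)/(1/ε₁+1/ε₂−1) with denominator 2.516.
With shield the two gaps are in series; the resistances add: (1/ε₁+1/ε_s−1)+(1/ε_s+1/ε₂−1) = 5.190+6.326 = 11.52.
Heat-flux ratio q₀/q = 11.52/2.516.

factor ≈ 4.58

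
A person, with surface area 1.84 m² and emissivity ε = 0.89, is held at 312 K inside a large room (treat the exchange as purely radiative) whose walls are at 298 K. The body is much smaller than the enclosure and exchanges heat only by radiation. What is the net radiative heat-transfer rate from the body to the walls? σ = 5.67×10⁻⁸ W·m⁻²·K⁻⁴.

For a small grey body in a large enclosure: P_net = εσA(T_body⁴ − T_wall⁴).
A = 1.84 m²; T_body⁴ − T_wall⁴ = 9.476×10⁹ − 7.886×10⁹ = 1.590×10⁹ K⁴.
|P_net| = 0.89·5.67×10⁻⁸·1.840·1.590×10⁹.

P_net ≈ 148 W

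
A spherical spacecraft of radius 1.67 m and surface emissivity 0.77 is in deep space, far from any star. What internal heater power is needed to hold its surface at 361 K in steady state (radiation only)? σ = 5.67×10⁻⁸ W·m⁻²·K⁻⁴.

P = εσ·4πr²·T⁴.
4πr² = 35.05 m²; T⁴ = 1.698×10¹⁰ K⁴.
P = 0.77·5.67×10⁻⁸·35.05·1.698×10¹⁰.

P ≈ 26000 W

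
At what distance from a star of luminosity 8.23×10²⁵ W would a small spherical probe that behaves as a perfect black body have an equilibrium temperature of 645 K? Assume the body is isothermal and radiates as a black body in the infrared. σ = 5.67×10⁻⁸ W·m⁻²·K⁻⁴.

d ≈ 1.29×10¹⁰ m

For an isothermal black-emitting sphere, (1−a)S·πr² = σ·4πr²·T⁴ ⇒ S = 4σT⁴/(1−a).
S = 4·5.67×10⁻⁸·(645)⁴/1.00 = 39250 W/m².
Flux falls as S = L/(4πd²), so d = √(L/(4πS)) = √(8.23×10²⁵/(4π·39250)).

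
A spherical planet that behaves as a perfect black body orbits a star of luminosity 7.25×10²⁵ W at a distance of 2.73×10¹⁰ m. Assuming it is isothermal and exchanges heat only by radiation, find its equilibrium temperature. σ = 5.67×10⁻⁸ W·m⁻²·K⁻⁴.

First find the stellar flux at distance d: S = L/(4πd²) = 7.25×10²⁵/(4π·(2.73×10¹⁰)²) = 7741 W/m².
For an isothermal sphere, absorbed (1−a)S·πr² = emitted σ·4πr²·T⁴, so T⁴ = (1−a)S/(4σ).
T⁴ = 1.00·7741/(4·5.67×10⁻⁸) = 3.413×10¹⁰ K⁴.

T ≈ 430 K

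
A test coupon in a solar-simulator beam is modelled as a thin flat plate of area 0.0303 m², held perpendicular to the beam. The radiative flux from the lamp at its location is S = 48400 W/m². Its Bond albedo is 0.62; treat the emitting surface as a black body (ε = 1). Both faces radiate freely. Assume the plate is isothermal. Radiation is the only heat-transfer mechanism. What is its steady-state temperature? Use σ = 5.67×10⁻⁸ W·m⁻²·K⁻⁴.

T ≈ 635 K

At equilibrium, absorbed power = emitted power.
Absorbing cross-section = A = 0.03030 m²; emitting surface = 2A = 0.06060 m² (ratio 2).
(1−a)S·A_cross = εσ·A_surf·T⁴  ⇒  T⁴ = (1−a)S/(2σ).
T⁴ = 0.380·48400/(2·5.67×10⁻⁸) = 1.622×10¹¹ K⁴.
T = (1.622×10¹¹)^(1/4).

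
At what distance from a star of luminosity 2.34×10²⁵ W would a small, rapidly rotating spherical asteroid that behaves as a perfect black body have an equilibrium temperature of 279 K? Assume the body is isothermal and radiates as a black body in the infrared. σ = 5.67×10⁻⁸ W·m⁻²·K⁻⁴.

For an isothermal black-emitting sphere, (1−a)S·πr² = σ·4πr²·T⁴ ⇒ S = 4σT⁴/(1−a).
S = 4·5.67×10⁻⁸·(279)⁴/1.00 = 1374 W/m².
Flux falls as S = L/(4πd²), so d = √(L/(4πS)) = √(2.34×10²⁵/(4π·1374)).

d ≈ 3.68×10¹⁰ m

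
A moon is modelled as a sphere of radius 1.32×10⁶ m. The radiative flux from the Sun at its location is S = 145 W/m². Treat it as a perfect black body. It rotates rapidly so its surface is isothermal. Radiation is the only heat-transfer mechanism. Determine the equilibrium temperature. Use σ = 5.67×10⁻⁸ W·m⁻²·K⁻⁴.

T ≈ 159 K

At equilibrium, absorbed power = emitted power.
Absorbing cross-section = πr² = 5.474×10¹² m²; emitting surface = 4πr² = 2.190×10¹³ m² (ratio 4).
S·A_cross = εσ·A_surf·T⁴  ⇒  T⁴ = S/(4σ).
T⁴ = 1.00·145/(4·5.67×10⁻⁸) = 6.393×10⁸ K⁴.
T = (6.393×10⁸)^(1/4).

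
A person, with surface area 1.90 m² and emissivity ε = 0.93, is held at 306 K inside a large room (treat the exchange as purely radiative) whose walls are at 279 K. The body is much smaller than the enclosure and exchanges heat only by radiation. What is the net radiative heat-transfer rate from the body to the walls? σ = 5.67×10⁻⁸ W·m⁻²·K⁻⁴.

For a small grey body in a large enclosure: P_net = εσA(T_body⁴ − T_wall⁴).
A = 1.90 m²; T_body⁴ − T_wall⁴ = 8.768×10⁹ − 6.059×10⁹ = 2.708×10⁹ K⁴.
|P_net| = 0.93·5.67×10⁻⁸·1.900·2.708×10⁹.

P_net ≈ 271 W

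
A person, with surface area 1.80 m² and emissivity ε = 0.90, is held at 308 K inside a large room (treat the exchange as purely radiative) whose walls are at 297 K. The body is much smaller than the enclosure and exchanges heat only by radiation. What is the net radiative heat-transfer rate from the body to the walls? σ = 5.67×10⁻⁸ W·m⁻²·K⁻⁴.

For a small grey body in a large enclosure: P_net = εσA(T_body⁴ − T_wall⁴).
A = 1.80 m²; T_body⁴ − T_wall⁴ = 8.999×10⁹ − 7.781×10⁹ = 1.218×10⁹ K⁴.
|P_net| = 0.90·5.67×10⁻⁸·1.800·1.218×10⁹.

P_net ≈ 112 W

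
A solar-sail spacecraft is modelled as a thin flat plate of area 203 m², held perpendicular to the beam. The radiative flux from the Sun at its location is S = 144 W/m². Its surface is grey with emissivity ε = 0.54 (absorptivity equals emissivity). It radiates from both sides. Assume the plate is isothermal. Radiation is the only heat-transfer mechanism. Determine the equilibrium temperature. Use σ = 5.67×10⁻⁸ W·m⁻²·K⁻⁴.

At equilibrium, absorbed power = emitted power.
Absorbing cross-section = A = 203.0 m²; emitting surface = 2A = 406.0 m² (ratio 2).
εS·A_cross = εσ·A_surf·T⁴  ⇒  T⁴ = S/(2σ)   (ε cancels).
T⁴ = 144/(2·5.67×10⁻⁸) = 1.270×10⁹ K⁴.
T = (1.270×10⁹)^(1/4).

T ≈ 189 K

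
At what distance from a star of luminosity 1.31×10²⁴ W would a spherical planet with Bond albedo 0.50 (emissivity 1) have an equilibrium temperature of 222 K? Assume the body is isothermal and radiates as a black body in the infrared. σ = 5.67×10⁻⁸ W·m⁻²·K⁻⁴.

For an isothermal black-emitting sphere, (1−a)S·πr² = σ·4πr²·T⁴ ⇒ S = 4σT⁴/(1−a).
S = 4·5.67×10⁻⁸·(222)⁴/0.500 = 1102 W/m².
Flux falls as S = L/(4πd²), so d = √(L/(4πS)) = √(1.31×10²⁴/(4π·1102)).

d ≈ 9.73×10⁹ m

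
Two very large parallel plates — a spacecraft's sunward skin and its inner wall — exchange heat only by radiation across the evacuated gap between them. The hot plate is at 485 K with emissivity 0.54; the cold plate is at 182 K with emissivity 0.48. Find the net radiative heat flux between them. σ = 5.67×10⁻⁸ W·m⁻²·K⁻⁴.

For two infinite grey parallel plates, q = σ(T₁⁴ − T₂⁴)/(1/ε₁ + 1/ε₂ − 1).
T₁⁴ − T₂⁴ = 5.533×10¹⁰ − 1.097×10⁹ = 5.423×10¹⁰ K⁴.
1/ε₁ + 1/ε₂ − 1 = 1.852 + 2.083 − 1 = 2.935.
q = 5.67×10⁻⁸ × 5.423×10¹⁰ / 2.935.

q ≈ 1050 W/m²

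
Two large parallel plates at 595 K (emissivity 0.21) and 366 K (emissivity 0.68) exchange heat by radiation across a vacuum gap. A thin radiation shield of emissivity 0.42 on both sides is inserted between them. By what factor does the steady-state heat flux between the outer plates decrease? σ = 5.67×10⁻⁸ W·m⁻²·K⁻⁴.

Without shield: q₀ = σΔ(T⁴)/(1/ε₁+1/ε₂−1) with denominator 5.232.
With shield the two gaps are in series; the resistances add: (1/ε₁+1/ε_s−1)+(1/ε_s+1/ε₂−1) = 6.143+2.852 = 8.994.
Heat-flux ratio q₀/q = 8.994/5.232.

factor ≈ 1.72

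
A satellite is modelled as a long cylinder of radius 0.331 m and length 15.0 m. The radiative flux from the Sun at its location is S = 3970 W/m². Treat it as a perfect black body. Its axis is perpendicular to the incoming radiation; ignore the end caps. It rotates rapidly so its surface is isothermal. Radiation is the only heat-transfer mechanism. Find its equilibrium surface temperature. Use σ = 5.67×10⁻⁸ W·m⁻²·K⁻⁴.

At equilibrium, absorbed power = emitted power.
Absorbing cross-section = 2rL = 9.930 m²; emitting surface = 2πrL = 31.20 m² (ratio π).
S·A_cross = εσ·A_surf·T⁴  ⇒  T⁴ = S/(πσ).
T⁴ = 1.00·3970/(π·5.67×10⁻⁸) = 2.229×10¹⁰ K⁴.
T = (2.229×10¹⁰)^(1/4).

T ≈ 386 K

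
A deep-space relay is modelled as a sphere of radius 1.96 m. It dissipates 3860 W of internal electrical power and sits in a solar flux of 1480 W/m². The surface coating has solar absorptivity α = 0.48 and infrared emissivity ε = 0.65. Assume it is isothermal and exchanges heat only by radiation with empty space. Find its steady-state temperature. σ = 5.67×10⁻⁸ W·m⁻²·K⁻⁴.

At steady state, absorbed solar power + internal power = radiated power.
Absorbed: α·S·A_cross = 0.48·1480·12.07 = 8574 W (cross-section πr²).
Total input = 8574 + 3860 = 12430 W.
Radiated: εσ·A_surf·T⁴ with A_surf = 4πr² = 48.27 m².
T⁴ = 12430/(0.65·5.67×10⁻⁸·48.27) = 6.988×10⁹ K⁴.

T ≈ 289 K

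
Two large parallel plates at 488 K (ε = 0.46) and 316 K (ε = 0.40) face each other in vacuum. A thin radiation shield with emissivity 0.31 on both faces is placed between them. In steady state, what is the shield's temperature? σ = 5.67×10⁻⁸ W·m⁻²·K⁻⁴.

In steady state the net flux on the hot side equals that on the cold side.
σ(T₁⁴−T_s⁴)/D₁ = σ(T_s⁴−T₂⁴)/D₂, with D₁ = 1/ε₁+1/ε_s−1 = 4.400, D₂ = 1/ε_s+1/ε₂−1 = 4.726.
Solve for T_s⁴: T_s⁴ = (D₂·T₁⁴ + D₁·T₂⁴)/(D₁+D₂) = 3.418×10¹⁰ K⁴.

T_s ≈ 430 K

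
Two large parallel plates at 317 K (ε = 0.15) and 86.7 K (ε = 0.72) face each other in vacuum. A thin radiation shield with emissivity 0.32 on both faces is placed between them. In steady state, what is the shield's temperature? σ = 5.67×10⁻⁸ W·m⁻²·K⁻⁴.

T_s ≈ 233 K

In steady state the net flux on the hot side equals that on the cold side.
σ(T₁⁴−T_s⁴)/D₁ = σ(T_s⁴−T₂⁴)/D₂, with D₁ = 1/ε₁+1/ε_s−1 = 8.792, D₂ = 1/ε_s+1/ε₂−1 = 3.514.
Solve for T_s⁴: T_s⁴ = (D₂·T₁⁴ + D₁·T₂⁴)/(D₁+D₂) = 2.924×10⁹ K⁴.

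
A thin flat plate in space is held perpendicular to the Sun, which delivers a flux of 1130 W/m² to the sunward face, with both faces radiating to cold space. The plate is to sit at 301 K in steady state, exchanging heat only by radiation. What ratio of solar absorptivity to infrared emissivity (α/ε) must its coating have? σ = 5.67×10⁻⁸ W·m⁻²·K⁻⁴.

α/ε ≈ 0.824

Balance: αS·A = εσ·2A·T⁴ ⇒ α/ε = 2σT⁴/S.
α/ε = 2·5.67×10⁻⁸·(301)⁴/1130 = 2·5.67×10⁻⁸·8.209×10⁹/1130.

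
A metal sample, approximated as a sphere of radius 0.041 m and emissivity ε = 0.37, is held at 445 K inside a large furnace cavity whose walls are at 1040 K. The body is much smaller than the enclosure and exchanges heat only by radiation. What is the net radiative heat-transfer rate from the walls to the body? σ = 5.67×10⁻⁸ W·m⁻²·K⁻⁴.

For a small grey body in a large enclosure: P_net = εσA(T_body⁴ − T_wall⁴).
A = 4πr² = 0.02112 m²; T_body⁴ − T_wall⁴ = 3.921×10¹⁰ − 1.170×10¹² = -1.131×10¹² K⁴.
|P_net| = 0.37·5.67×10⁻⁸·0.02112·1.131×10¹².

P_net ≈ 501 W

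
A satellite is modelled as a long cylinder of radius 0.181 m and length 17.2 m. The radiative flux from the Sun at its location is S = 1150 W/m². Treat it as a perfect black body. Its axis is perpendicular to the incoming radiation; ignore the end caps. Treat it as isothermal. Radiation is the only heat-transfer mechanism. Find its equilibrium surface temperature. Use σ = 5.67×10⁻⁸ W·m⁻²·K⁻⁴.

T ≈ 283 K

At equilibrium, absorbed power = emitted power.
Absorbing cross-section = 2rL = 6.226 m²; emitting surface = 2πrL = 19.56 m² (ratio π).
S·A_cross = εσ·A_surf·T⁴  ⇒  T⁴ = S/(πσ).
T⁴ = 1.00·1150/(π·5.67×10⁻⁸) = 6.456×10⁹ K⁴.
T = (6.456×10⁹)^(1/4).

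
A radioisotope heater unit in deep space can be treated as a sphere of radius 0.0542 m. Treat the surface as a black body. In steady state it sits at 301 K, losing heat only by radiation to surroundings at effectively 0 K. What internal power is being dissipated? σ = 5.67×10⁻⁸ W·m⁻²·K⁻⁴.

P ≈ 17.2 W

Steady state: P = εσA T⁴.
A = 4πr² = 0.03692 m²; T⁴ = (301)⁴ = 8.209×10⁹ K⁴.
P = 1.0 × 5.67×10⁻⁸ × 0.03692 × 8.209×10⁹.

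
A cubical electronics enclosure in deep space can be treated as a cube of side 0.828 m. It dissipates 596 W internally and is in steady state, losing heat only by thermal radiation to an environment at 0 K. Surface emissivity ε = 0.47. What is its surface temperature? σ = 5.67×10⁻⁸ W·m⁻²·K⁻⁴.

T ≈ 272 K

Steady state: internal power = radiated power, P = εσA T⁴.
Radiating area A = 6L² = 4.114 m².
T⁴ = P/(εσA) = 596/(0.47·5.67×10⁻⁸·4.114) = 5.437×10⁹ K⁴.
T = (5.437×10⁹)^(1/4).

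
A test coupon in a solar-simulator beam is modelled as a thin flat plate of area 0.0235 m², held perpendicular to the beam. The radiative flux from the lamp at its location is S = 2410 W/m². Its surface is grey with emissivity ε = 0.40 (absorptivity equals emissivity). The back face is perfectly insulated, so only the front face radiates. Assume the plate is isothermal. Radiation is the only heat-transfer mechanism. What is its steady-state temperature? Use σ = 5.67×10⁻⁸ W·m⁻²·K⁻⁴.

T ≈ 454 K

At equilibrium, absorbed power = emitted power.
Absorbing cross-section = A = 0.02350 m²; emitting surface = A = 0.02350 m² (ratio 1).
εS·A_cross = εσ·A_surf·T⁴  ⇒  T⁴ = S/(1σ)   (ε cancels).
T⁴ = 2410/(1·5.67×10⁻⁸) = 4.250×10¹⁰ K⁴.
T = (4.250×10¹⁰)^(1/4).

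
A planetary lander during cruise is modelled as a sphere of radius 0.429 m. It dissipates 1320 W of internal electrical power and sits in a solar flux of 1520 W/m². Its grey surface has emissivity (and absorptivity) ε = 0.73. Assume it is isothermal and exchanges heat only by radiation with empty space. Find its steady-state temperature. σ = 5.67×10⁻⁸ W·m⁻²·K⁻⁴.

At steady state, absorbed solar power + internal power = radiated power.
Absorbed: α·S·A_cross = 0.73·1520·0.5782 = 641.6 W (cross-section πr²).
Total input = 641.6 + 1320 = 1962 W.
Radiated: εσ·A_surf·T⁴ with A_surf = 4πr² = 2.313 m².
T⁴ = 1962/(0.73·5.67×10⁻⁸·2.313) = 2.049×10¹⁰ K⁴.

T ≈ 378 K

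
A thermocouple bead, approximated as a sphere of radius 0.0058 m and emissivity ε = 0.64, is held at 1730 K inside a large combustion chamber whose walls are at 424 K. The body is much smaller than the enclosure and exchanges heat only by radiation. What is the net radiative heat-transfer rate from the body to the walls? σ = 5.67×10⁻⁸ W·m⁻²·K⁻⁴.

For a small grey body in a large enclosure: P_net = εσA(T_body⁴ − T_wall⁴).
A = 4πr² = 4.227×10⁻⁴ m²; T_body⁴ − T_wall⁴ = 8.957×10¹² − 3.232×10¹⁰ = 8.925×10¹² K⁴.
|P_net| = 0.64·5.67×10⁻⁸·4.227×10⁻⁴·8.925×10¹².

P_net ≈ 137 W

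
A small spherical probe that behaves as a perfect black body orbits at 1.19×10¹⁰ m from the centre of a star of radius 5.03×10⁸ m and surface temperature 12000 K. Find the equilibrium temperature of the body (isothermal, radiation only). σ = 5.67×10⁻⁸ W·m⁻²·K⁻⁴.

T ≈ 1740 K

The star's surface emits σT_*⁴; at distance d the flux is S = σT_*⁴(R_*/d)².
S = 5.67×10⁻⁸·(12000)⁴·(5.03×10⁸/1.19×10¹⁰)² = 2.101×10⁶ W/m².
For an isothermal sphere T⁴ = (1−a)S/(4σ) = 9.262×10¹² K⁴.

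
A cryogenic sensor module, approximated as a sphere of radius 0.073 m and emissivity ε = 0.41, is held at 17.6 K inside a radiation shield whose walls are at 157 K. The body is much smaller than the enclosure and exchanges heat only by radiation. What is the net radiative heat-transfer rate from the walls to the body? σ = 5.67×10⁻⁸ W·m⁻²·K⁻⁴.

P_net ≈ 0.946 W

For a small grey body in a large enclosure: P_net = εσA(T_body⁴ − T_wall⁴).
A = 4πr² = 0.06697 m²; T_body⁴ − T_wall⁴ = 95950 − 6.076×10⁸ = -6.075×10⁸ K⁴.
|P_net| = 0.41·5.67×10⁻⁸·0.06697·6.075×10⁸.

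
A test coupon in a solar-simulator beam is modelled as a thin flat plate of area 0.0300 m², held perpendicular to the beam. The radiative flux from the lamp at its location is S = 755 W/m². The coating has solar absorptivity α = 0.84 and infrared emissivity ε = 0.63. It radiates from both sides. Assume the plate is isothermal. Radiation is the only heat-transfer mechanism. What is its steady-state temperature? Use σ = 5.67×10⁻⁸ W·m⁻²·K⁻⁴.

At equilibrium, absorbed power = emitted power.
Absorbing cross-section = A = 0.03000 m²; emitting surface = 2A = 0.06000 m² (ratio 2).
αS·A_cross = εσ·A_surf·T⁴  ⇒  T⁴ = αS/(ε·2σ).
T⁴ = 0.840·755/(0.63·2·5.67×10⁻⁸) = 8.877×10⁹ K⁴.
T = (8.877×10⁹)^(1/4).

T ≈ 307 K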